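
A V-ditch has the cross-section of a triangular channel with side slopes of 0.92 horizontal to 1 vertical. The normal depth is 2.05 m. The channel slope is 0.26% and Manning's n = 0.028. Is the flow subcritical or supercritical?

subcritical

For a triangular section with side slope z = 0.92: A = zy² = 0.92×2.05² = 3.866 m²; P = 2y√(1+z²) = 2×2.05×1.359 = 5.571 m.
Hydraulic radius R = A/P = 3.866/5.571 = 0.694 m.
V = (1/n) R^(2/3) √S = (1/0.028) × 0.694^(2/3) × √0.0026 = 1.427 m/s. Hydraulic depth D_h = A/T = 3.866/3.772 = 1.025 m.
Froude number Fr = V/√(g·D_h) = 1.427/√(9.81×1.025) = 0.45, which is less than 1, so the flow is subcritical.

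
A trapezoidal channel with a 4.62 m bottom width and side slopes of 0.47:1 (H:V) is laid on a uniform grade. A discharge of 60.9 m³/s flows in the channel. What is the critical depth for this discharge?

y_c = 2.39 m

At critical depth, Q² T / (g A³) = 1, i.e. A³/T = Q²/g = 60.9²/9.81 = 378.1.
At y = 1.77 m: A³/T = 143 — short.
At y = 2.67 m: A³/T = 541.3 — over.
At y = 2.39 m: A³/T = 376.6 — close enough.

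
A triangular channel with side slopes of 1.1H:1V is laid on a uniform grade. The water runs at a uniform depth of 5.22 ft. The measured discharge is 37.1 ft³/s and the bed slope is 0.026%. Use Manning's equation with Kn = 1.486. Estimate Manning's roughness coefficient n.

n = 0.03

For a triangular section with side slope z = 1.1: A = zy² = 1.1×5.22² = 29.97 ft²; P = 2y√(1+z²) = 2×5.22×1.487 = 15.52 ft.
Hydraulic radius R = A/P = 29.97/15.52 = 1.931 ft.
Rearranging Manning's equation: n = (1.486/Q) A R^(2/3) S^(1/2) = (1.486/37.1) × 29.97 × 1.931^(2/3) × √0.00026 = 0.03.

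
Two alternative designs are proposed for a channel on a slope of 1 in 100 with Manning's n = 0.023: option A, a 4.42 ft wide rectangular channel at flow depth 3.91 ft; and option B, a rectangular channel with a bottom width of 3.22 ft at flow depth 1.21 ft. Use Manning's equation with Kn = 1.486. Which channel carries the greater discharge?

Channel A: Flow area A = b·y = 4.42 × 3.91 = 17.28 ft². Wetted perimeter P = b + 2y = 4.42 + 2×3.91 = 12.24 ft. Hydraulic radius R = A/P = 17.28/12.24 = 1.412 ft. Q_A = (1.486/0.023)·17.28·1.412^(2/3)·√0.01 = 140.5 ft³/s.
Channel B: Flow area A = b·y = 3.22 × 1.21 = 3.896 ft². Wetted perimeter P = b + 2y = 3.22 + 2×1.21 = 5.64 ft. Hydraulic radius R = A/P = 3.896/5.64 = 0.6908 ft. Q_B = (1.486/0.023)·3.896·0.6908^(2/3)·√0.01 = 19.67 ft³/s.
Q_A = 140.5 ft³/s vs Q_B = 19.67 ft³/s, so channel A carries more.

channel A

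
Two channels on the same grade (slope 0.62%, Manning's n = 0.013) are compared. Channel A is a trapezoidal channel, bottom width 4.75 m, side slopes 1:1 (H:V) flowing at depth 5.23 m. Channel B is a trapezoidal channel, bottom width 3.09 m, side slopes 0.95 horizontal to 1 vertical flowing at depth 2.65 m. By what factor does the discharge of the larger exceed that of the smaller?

5.33

Channel A: With bottom width b = 4.75 m and side slope z = 1: A = (b + zy)y = (4.75 + 1×5.23)×5.23 = 52.2 m²; P = b + 2y√(1+z²) = 4.75 + 2×5.23×1.414 = 19.54 m. Hydraulic radius R = A/P = 52.2/19.54 = 2.671 m. Q_A = (1/0.013)·52.2·2.671^(2/3)·√0.0062 = 608.6 m³/s.
Channel B: With bottom width b = 3.09 m and side slope z = 0.95: A = (b + zy)y = (3.09 + 0.95×2.65)×2.65 = 14.86 m²; P = b + 2y√(1+z²) = 3.09 + 2×2.65×1.379 = 10.4 m. Hydraulic radius R = A/P = 14.86/10.4 = 1.429 m. Q_B = (1/0.013)·14.86·1.429^(2/3)·√0.0062 = 114.2 m³/s.
The larger discharge is 608.6 m³/s and the smaller is 114.2 m³/s; the ratio is 5.33.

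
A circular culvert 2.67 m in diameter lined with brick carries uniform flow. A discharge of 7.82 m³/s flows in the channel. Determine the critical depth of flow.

y_c = 1.24 m

At critical depth, Q² T / (g A³) = 1, i.e. A³/T = Q²/g = 7.82²/9.81 = 6.234.
Try y = 0.967 m: A³/T = 2.386 — too small.
Try y = 1.48 m: A³/T = 12.18 — too large.
Try y = 1.24 m: A³/T = 6.197 — ≈ 6.234.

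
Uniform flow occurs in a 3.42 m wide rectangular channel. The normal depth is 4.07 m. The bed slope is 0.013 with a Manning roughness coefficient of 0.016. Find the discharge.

Flow area A = b·y = 3.42 × 4.07 = 13.92 m². Wetted perimeter P = b + 2y = 3.42 + 2×4.07 = 11.56 m.
Hydraulic radius R = A/P = 13.92/11.56 = 1.204 m.
Manning's equation: Q = (1/n) A R^(2/3) S^(1/2) = (1/0.016) × 13.92 × 1.204^(2/3) × 0.013^(1/2) = 112 m³/s.

Q = 112 m³/s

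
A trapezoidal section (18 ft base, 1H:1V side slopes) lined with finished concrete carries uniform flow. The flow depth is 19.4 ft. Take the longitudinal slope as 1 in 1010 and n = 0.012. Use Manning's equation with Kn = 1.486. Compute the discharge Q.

Q = 13100 ft³/s

With bottom width b = 18 ft and side slope z = 1: A = (b + zy)y = (18 + 1×19.4)×19.4 = 725.6 ft²; P = b + 2y√(1+z²) = 18 + 2×19.4×1.414 = 72.87 ft.
Hydraulic radius R = A/P = 725.6/72.87 = 9.957 ft.
Manning's equation: Q = (1.486/n) A R^(2/3) S^(1/2) = (1.486/0.012) × 725.6 × 9.957^(2/3) × 0.0009901^(1/2) = 13100 ft³/s.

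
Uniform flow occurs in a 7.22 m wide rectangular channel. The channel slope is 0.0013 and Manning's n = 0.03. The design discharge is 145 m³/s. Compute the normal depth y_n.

Manning's equation rearranged: A R^(2/3) = nQ / (1·√S) = 0.03 × 145 / (√0.0013) = 120.6.
Try y = 7.3 m: A R^(2/3) = 94.88 — too small.
Try y = 10.9 m: A R^(2/3) = 153 — too large.
Try y = 8.91 m: A R^(2/3) = 120.7 — ≈ 120.6.

y_n = 8.91 m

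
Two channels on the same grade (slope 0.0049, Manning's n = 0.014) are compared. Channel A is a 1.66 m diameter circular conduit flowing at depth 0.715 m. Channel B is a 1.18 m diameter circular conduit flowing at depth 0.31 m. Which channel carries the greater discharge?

Channel A: For a circular section of diameter D = 1.66 m at depth y = 0.715 m, the central angle is θ = 2 arccos(1 − 2y/D) = 2.864 rad. Then A = (D²/8)(θ − sin θ) = 0.8918 m² and P = Dθ/2 = 2.377 m. Hydraulic radius R = A/P = 0.8918/2.377 = 0.3752 m. Q_A = (1/0.014)·0.8918·0.3752^(2/3)·√0.0049 = 2.32 m³/s.
Channel B: For a circular section of diameter D = 1.18 m at depth y = 0.31 m, the central angle is θ = 2 arccos(1 − 2y/D) = 2.153 rad. Then A = (D²/8)(θ − sin θ) = 0.2293 m² and P = Dθ/2 = 1.27 m. Hydraulic radius R = A/P = 0.2293/1.27 = 0.1805 m. Q_B = (1/0.014)·0.2293·0.1805^(2/3)·√0.0049 = 0.3661 m³/s.
Q_A = 2.32 m³/s vs Q_B = 0.3661 m³/s, so channel A carries more.

channel A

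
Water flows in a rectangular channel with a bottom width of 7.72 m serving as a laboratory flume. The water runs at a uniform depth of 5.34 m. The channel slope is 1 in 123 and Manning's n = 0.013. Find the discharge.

Flow area A = b·y = 7.72 × 5.34 = 41.22 m². Wetted perimeter P = b + 2y = 7.72 + 2×5.34 = 18.4 m.
Hydraulic radius R = A/P = 41.22/18.4 = 2.24 m.
Manning's equation: Q = (1/n) A R^(2/3) S^(1/2) = (1/0.013) × 41.22 × 2.24^(2/3) × 0.00813^(1/2) = 490 m³/s.

Q = 490 m³/s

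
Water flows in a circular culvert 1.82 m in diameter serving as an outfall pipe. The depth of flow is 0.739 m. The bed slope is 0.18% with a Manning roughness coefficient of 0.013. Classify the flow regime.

subcritical

For a circular section of diameter D = 1.82 m at depth y = 0.739 m, the central angle is θ = 2 arccos(1 − 2y/D) = 2.764 rad. Then A = (D²/8)(θ − sin θ) = 0.9914 m² and P = Dθ/2 = 2.515 m.
Hydraulic radius R = A/P = 0.9914/2.515 = 0.3942 m.
V = (1/n) R^(2/3) √S = (1/0.013) × 0.3942^(2/3) × √0.0018 = 1.755 m/s. Hydraulic depth D_h = A/T = 0.9914/1.788 = 0.5546 m.
Froude number Fr = V/√(g·D_h) = 1.755/√(9.81×0.5546) = 0.752, which is less than 1, so the flow is subcritical.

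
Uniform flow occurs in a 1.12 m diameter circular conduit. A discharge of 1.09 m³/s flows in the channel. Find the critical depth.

At critical depth, Q² T / (g A³) = 1, i.e. A³/T = Q²/g = 1.09²/9.81 = 0.1211.
Try y = 0.683 m: A³/T = 0.228 — too large.
Try y = 0.501 m: A³/T = 0.06973 — too small.
Try y = 0.579 m: A³/T = 0.1212 — close enough.

y_c = 0.579 m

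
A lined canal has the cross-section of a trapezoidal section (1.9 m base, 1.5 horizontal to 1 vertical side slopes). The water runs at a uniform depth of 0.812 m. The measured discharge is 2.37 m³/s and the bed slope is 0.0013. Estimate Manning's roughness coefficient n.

With bottom width b = 1.9 m and side slope z = 1.5: A = (b + zy)y = (1.9 + 1.5×0.812)×0.812 = 2.532 m²; P = b + 2y√(1+z²) = 1.9 + 2×0.812×1.803 = 4.828 m.
Hydraulic radius R = A/P = 2.532/4.828 = 0.5244 m.
Rearranging Manning's equation: n = (1/Q) A R^(2/3) S^(1/2) = (1/2.37) × 2.532 × 0.5244^(2/3) × √0.0013 = 0.025.

n = 0.025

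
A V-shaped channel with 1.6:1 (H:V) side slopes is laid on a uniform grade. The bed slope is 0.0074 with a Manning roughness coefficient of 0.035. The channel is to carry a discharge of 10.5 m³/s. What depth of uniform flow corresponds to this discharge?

y_n = 1.79 m

Manning's equation rearranged: A R^(2/3) = nQ / (1·√S) = 0.035 × 10.5 / (√0.0074) = 4.272.
Try y = 1.44 m: A R^(2/3) = 2.388 — short.
Try y = 1.79 m: A R^(2/3) = 4.266 — matches.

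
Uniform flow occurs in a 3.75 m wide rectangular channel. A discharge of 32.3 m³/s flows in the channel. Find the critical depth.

For a rectangular channel, critical depth y_c = (q²/g)^(1/3) where q = Q/b = 32.3/3.75 = 8.613 m²/s.
So y_c = (8.613²/9.81)^(1/3) = 1.96 m.

y_c = 1.96 m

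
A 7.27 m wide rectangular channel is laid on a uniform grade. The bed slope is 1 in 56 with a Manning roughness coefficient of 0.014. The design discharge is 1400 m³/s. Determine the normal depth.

Manning's equation rearranged: A R^(2/3) = nQ / (1·√S) = 0.014 × 1400 / (√0.01786) = 146.7.
Trying y = 7.78 m: A R^(2/3) = 103.6 — low.
Trying y = 12.8 m: A R^(2/3) = 186.2 — high.
Trying y = 10.4 m: A R^(2/3) = 146.4 — matches.

y_n = 10.4 m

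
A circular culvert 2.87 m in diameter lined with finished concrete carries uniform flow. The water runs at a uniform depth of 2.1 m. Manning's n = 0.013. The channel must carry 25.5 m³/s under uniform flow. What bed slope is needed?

S = 0.00521

For a circular section of diameter D = 2.87 m at depth y = 2.1 m, the central angle is θ = 2 arccos(1 − 2y/D) = 4.105 rad. Then A = (D²/8)(θ − sin θ) = 5.072 m² and P = Dθ/2 = 5.891 m.
Hydraulic radius R = A/P = 5.072/5.891 = 0.861 m.
From Manning's equation, S = [nQ / (1 A R^(2/3))]² = [0.013 × 25.5 / (1 × 5.072 × 0.861^(2/3))]² = 0.00521.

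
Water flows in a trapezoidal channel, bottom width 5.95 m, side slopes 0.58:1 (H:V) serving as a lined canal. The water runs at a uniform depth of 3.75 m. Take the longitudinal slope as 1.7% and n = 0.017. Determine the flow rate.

Q = 381 m³/s

With bottom width b = 5.95 m and side slope z = 0.58: A = (b + zy)y = (5.95 + 0.58×3.75)×3.75 = 30.47 m²; P = b + 2y√(1+z²) = 5.95 + 2×3.75×1.156 = 14.62 m.
Hydraulic radius R = A/P = 30.47/14.62 = 2.084 m.
Manning's equation: Q = (1/n) A R^(2/3) S^(1/2) = (1/0.017) × 30.47 × 2.084^(2/3) × 0.017^(1/2) = 381 m³/s.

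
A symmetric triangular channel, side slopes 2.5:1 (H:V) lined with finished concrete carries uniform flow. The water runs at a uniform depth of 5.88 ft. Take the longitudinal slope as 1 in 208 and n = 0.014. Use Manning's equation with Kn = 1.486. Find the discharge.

For a triangular section with side slope z = 2.5: A = zy² = 2.5×5.88² = 86.44 ft²; P = 2y√(1+z²) = 2×5.88×2.693 = 31.66 ft.
Hydraulic radius R = A/P = 86.44/31.66 = 2.73 ft.
Manning's equation: Q = (1.486/n) A R^(2/3) S^(1/2) = (1.486/0.014) × 86.44 × 2.73^(2/3) × 0.004808^(1/2) = 1240 ft³/s.

Q = 1240 ft³/s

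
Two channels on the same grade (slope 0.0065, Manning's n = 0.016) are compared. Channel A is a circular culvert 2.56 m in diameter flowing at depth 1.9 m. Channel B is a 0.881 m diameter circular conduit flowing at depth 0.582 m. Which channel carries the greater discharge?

Channel A: For a circular section of diameter D = 2.56 m at depth y = 1.9 m, the central angle is θ = 2 arccos(1 − 2y/D) = 4.153 rad. Then A = (D²/8)(θ − sin θ) = 4.096 m² and P = Dθ/2 = 5.316 m. Hydraulic radius R = A/P = 4.096/5.316 = 0.7706 m. Q_A = (1/0.016)·4.096·0.7706^(2/3)·√0.0065 = 17.35 m³/s.
Channel B: For a circular section of diameter D = 0.881 m at depth y = 0.582 m, the central angle is θ = 2 arccos(1 − 2y/D) = 3.796 rad. Then A = (D²/8)(θ − sin θ) = 0.4273 m² and P = Dθ/2 = 1.672 m. Hydraulic radius R = A/P = 0.4273/1.672 = 0.2556 m. Q_B = (1/0.016)·0.4273·0.2556^(2/3)·√0.0065 = 0.867 m³/s.
Q_A = 17.35 m³/s vs Q_B = 0.867 m³/s, so channel A carries more.

channel A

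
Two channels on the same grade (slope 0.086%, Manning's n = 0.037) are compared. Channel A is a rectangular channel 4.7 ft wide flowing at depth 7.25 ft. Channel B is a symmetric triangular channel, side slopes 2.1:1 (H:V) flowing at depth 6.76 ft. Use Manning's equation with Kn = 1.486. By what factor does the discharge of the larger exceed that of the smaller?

Channel A: Flow area A = b·y = 4.7 × 7.25 = 34.08 ft². Wetted perimeter P = b + 2y = 4.7 + 2×7.25 = 19.2 ft. Hydraulic radius R = A/P = 34.08/19.2 = 1.775 ft. Q_A = (1.486/0.037)·34.08·1.775^(2/3)·√0.00086 = 58.83 ft³/s.
Channel B: For a triangular section with side slope z = 2.1: A = zy² = 2.1×6.76² = 95.96 ft²; P = 2y√(1+z²) = 2×6.76×2.326 = 31.45 ft. Hydraulic radius R = A/P = 95.96/31.45 = 3.052 ft. Q_B = (1.486/0.037)·95.96·3.052^(2/3)·√0.00086 = 237.8 ft³/s.
The larger discharge is 237.8 ft³/s and the smaller is 58.83 ft³/s; the ratio is 4.04.

4.04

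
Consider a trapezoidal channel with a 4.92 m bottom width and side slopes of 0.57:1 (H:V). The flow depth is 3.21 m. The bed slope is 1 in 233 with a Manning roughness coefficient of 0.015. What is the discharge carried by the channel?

With bottom width b = 4.92 m and side slope z = 0.57: A = (b + zy)y = (4.92 + 0.57×3.21)×3.21 = 21.67 m²; P = b + 2y√(1+z²) = 4.92 + 2×3.21×1.151 = 12.31 m.
Hydraulic radius R = A/P = 21.67/12.31 = 1.76 m.
Manning's equation: Q = (1/n) A R^(2/3) S^(1/2) = (1/0.015) × 21.67 × 1.76^(2/3) × 0.004292^(1/2) = 138 m³/s.

Q = 138 m³/s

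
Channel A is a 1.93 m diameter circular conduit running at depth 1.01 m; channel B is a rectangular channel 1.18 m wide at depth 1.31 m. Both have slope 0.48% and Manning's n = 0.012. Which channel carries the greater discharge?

Channel A: For a circular section of diameter D = 1.93 m at depth y = 1.01 m, the central angle is θ = 2 arccos(1 − 2y/D) = 3.235 rad. Then A = (D²/8)(θ − sin θ) = 1.55 m² and P = Dθ/2 = 3.122 m. Hydraulic radius R = A/P = 1.55/3.122 = 0.4964 m. Q_A = (1/0.012)·1.55·0.4964^(2/3)·√0.0048 = 5.609 m³/s.
Channel B: Flow area A = b·y = 1.18 × 1.31 = 1.546 m². Wetted perimeter P = b + 2y = 1.18 + 2×1.31 = 3.8 m. Hydraulic radius R = A/P = 1.546/3.8 = 0.4068 m. Q_B = (1/0.012)·1.546·0.4068^(2/3)·√0.0048 = 4.9 m³/s.
Q_A = 5.609 m³/s vs Q_B = 4.9 m³/s, so channel A carries more.

channel A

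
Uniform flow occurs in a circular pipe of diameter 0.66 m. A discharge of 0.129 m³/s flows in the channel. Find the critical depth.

At critical depth, Q² T / (g A³) = 1, i.e. A³/T = Q²/g = 0.129²/9.81 = 0.001696.
Try y = 0.256 m: A³/T = 0.002867 — high.
Try y = 0.156 m: A³/T = 0.0004206 — low.
Try y = 0.223 m: A³/T = 0.001685 — close enough.

y_c = 0.223 m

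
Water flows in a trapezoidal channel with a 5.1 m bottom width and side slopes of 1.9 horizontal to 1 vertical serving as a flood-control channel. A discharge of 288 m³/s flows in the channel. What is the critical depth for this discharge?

y_c = 4.27 m

At critical depth, Q² T / (g A³) = 1, i.e. A³/T = Q²/g = 288²/9.81 = 8455.
Trying y = 4.64 m: A³/T = 11840 — high.
Trying y = 3.37 m: A³/T = 3253 — low.
Trying y = 4.27 m: A³/T = 8421 — close enough.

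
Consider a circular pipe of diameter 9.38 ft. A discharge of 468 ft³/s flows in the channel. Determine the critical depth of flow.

y_c = 5.26 ft

At critical depth, Q² T / (g A³) = 1, i.e. A³/T = Q²/g = 468²/32.2 = 6802.
At y = 6.23 ft: A³/T = 13060 — too large.
At y = 4.6 ft: A³/T = 4084 — too small.
At y = 5.26 ft: A³/T = 6815 — ≈ 6802.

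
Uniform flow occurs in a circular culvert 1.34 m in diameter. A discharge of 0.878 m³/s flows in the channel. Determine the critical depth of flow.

y_c = 0.49 m

At critical depth, Q² T / (g A³) = 1, i.e. A³/T = Q²/g = 0.878²/9.81 = 0.07858.
At y = 0.413 m: A³/T = 0.04073 — low.
At y = 0.604 m: A³/T = 0.176 — high.
At y = 0.49 m: A³/T = 0.07884 — ≈ 0.07858.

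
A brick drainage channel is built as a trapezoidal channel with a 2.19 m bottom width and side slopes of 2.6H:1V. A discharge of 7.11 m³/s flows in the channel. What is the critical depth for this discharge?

At critical depth, Q² T / (g A³) = 1, i.e. A³/T = Q²/g = 7.11²/9.81 = 5.153.
Trying y = 0.573 m: A³/T = 1.813 — low.
Trying y = 0.853 m: A³/T = 8.022 — high.
Trying y = 0.759 m: A³/T = 5.142 — close enough.

y_c = 0.759 m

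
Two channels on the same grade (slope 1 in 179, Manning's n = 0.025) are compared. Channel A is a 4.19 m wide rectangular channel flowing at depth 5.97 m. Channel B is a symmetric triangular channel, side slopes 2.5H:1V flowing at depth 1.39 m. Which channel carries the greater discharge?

Channel A: Flow area A = b·y = 4.19 × 5.97 = 25.01 m². Wetted perimeter P = b + 2y = 4.19 + 2×5.97 = 16.13 m. Hydraulic radius R = A/P = 25.01/16.13 = 1.551 m. Q_A = (1/0.025)·25.01·1.551^(2/3)·√0.005587 = 100.2 m³/s.
Channel B: For a triangular section with side slope z = 2.5: A = zy² = 2.5×1.39² = 4.83 m²; P = 2y√(1+z²) = 2×1.39×2.693 = 7.485 m. Hydraulic radius R = A/P = 4.83/7.485 = 0.6453 m. Q_B = (1/0.025)·4.83·0.6453^(2/3)·√0.005587 = 10.78 m³/s.
Q_A = 100.2 m³/s vs Q_B = 10.78 m³/s, so channel A carries more.

channel A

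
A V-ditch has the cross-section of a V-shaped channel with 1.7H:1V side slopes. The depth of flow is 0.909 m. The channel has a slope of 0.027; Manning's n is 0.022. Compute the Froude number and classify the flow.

supercritical

For a triangular section with side slope z = 1.7: A = zy² = 1.7×0.909² = 1.405 m²; P = 2y√(1+z²) = 2×0.909×1.972 = 3.586 m.
Hydraulic radius R = A/P = 1.405/3.586 = 0.3917 m.
V = (1/n) R^(2/3) √S = (1/0.022) × 0.3917^(2/3) × √0.027 = 3.999 m/s. Hydraulic depth D_h = A/T = 1.405/3.091 = 0.4545 m.
Froude number Fr = V/√(g·D_h) = 3.999/√(9.81×0.4545) = 1.89, which is greater than 1, so the flow is supercritical.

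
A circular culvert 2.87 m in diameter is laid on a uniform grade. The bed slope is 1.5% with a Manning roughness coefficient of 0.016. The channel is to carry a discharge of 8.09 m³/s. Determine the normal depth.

y_n = 0.879 m

Manning's equation rearranged: A R^(2/3) = nQ / (1·√S) = 0.016 × 8.09 / (√0.015) = 1.057.
At y = 0.973 m: A R^(2/3) = 1.284 — too large.
At y = 0.721 m: A R^(2/3) = 0.7171 — too small.
At y = 0.879 m: A R^(2/3) = 1.057 — ≈ 1.057.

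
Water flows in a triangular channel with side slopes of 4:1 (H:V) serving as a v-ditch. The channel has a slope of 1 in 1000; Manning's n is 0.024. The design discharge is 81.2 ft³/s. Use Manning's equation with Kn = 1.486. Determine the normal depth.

y_n = 2.88 ft

Manning's equation rearranged: A R^(2/3) = nQ / (1.486·√S) = 0.024 × 81.2 / (1.486 × √0.001) = 41.47.
At y = 2.19 ft: A R^(2/3) = 19.97 — short.
At y = 3.45 ft: A R^(2/3) = 67.11 — over.
At y = 2.88 ft: A R^(2/3) = 41.46 — close enough.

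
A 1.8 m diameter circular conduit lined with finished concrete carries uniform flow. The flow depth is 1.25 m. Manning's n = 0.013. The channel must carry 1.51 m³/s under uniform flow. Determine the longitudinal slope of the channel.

For a circular section of diameter D = 1.8 m at depth y = 1.25 m, the central angle is θ = 2 arccos(1 − 2y/D) = 3.94 rad. Then A = (D²/8)(θ − sin θ) = 1.886 m² and P = Dθ/2 = 3.546 m.
Hydraulic radius R = A/P = 1.886/3.546 = 0.5318 m.
From Manning's equation, S = [nQ / (1 A R^(2/3))]² = [0.013 × 1.51 / (1 × 1.886 × 0.5318^(2/3))]² = 0.000251.

S = 0.000251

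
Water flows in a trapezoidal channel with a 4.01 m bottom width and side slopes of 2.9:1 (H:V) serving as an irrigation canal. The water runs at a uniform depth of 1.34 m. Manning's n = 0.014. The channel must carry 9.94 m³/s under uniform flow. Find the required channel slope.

With bottom width b = 4.01 m and side slope z = 2.9: A = (b + zy)y = (4.01 + 2.9×1.34)×1.34 = 10.58 m²; P = b + 2y√(1+z²) = 4.01 + 2×1.34×3.068 = 12.23 m.
Hydraulic radius R = A/P = 10.58/12.23 = 0.8651 m.
From Manning's equation, S = [nQ / (1 A R^(2/3))]² = [0.014 × 9.94 / (1 × 10.58 × 0.8651^(2/3))]² = 0.00021.

S = 0.00021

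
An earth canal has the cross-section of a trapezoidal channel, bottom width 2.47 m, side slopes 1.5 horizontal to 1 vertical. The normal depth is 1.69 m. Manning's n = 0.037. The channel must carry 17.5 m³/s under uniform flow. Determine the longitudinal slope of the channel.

With bottom width b = 2.47 m and side slope z = 1.5: A = (b + zy)y = (2.47 + 1.5×1.69)×1.69 = 8.458 m²; P = b + 2y√(1+z²) = 2.47 + 2×1.69×1.803 = 8.563 m.
Hydraulic radius R = A/P = 8.458/8.563 = 0.9877 m.
From Manning's equation, S = [nQ / (1 A R^(2/3))]² = [0.037 × 17.5 / (1 × 8.458 × 0.9877^(2/3))]² = 0.00596.

S = 0.00596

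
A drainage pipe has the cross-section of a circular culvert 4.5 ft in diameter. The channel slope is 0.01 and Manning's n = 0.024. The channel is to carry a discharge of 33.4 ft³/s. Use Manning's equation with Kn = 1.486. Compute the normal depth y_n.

Manning's equation rearranged: A R^(2/3) = nQ / (1.486·√S) = 0.024 × 33.4 / (1.486 × √0.01) = 5.394.
Try y = 2.09 ft: A R^(2/3) = 7.575 — high.
Try y = 1.42 ft: A R^(2/3) = 3.714 — low.
Try y = 1.73 ft: A R^(2/3) = 5.39 — close enough.

y_n = 1.73 ft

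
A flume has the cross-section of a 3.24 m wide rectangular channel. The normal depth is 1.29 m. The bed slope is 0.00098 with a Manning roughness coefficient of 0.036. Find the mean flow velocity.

Flow area A = b·y = 3.24 × 1.29 = 4.18 m². Wetted perimeter P = b + 2y = 3.24 + 2×1.29 = 5.82 m.
Hydraulic radius R = A/P = 4.18/5.82 = 0.7181 m.
From Manning's equation, V = (1/n) R^(2/3) S^(1/2) = (1/0.036) × 0.7181^(2/3) × 0.00098^(1/2) = 0.697 m/s.

V = 0.697 m/s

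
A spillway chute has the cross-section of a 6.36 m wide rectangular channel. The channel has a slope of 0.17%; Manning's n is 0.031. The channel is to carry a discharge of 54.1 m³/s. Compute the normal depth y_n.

y_n = 4.28 m

Manning's equation rearranged: A R^(2/3) = nQ / (1·√S) = 0.031 × 54.1 / (√0.0017) = 40.68.
Try y = 3.13 m: A R^(2/3) = 26.98 — too small.
Try y = 4.28 m: A R^(2/3) = 40.64 — close enough.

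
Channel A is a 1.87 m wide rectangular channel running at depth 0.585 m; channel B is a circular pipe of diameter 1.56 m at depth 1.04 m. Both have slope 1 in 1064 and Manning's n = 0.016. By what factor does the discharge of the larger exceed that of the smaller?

1.45

Channel A: Flow area A = b·y = 1.87 × 0.585 = 1.094 m². Wetted perimeter P = b + 2y = 1.87 + 2×0.585 = 3.04 m. Hydraulic radius R = A/P = 1.094/3.04 = 0.3599 m. Q_A = (1/0.016)·1.094·0.3599^(2/3)·√0.0009398 = 1.06 m³/s.
Channel B: For a circular section of diameter D = 1.56 m at depth y = 1.04 m, the central angle is θ = 2 arccos(1 − 2y/D) = 3.821 rad. Then A = (D²/8)(θ − sin θ) = 1.354 m² and P = Dθ/2 = 2.981 m. Hydraulic radius R = A/P = 1.354/2.981 = 0.4541 m. Q_B = (1/0.016)·1.354·0.4541^(2/3)·√0.0009398 = 1.532 m³/s.
The larger discharge is 1.532 m³/s and the smaller is 1.06 m³/s; the ratio is 1.45.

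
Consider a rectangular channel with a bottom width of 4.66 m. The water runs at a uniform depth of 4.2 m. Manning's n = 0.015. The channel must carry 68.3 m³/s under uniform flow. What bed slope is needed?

Flow area A = b·y = 4.66 × 4.2 = 19.57 m². Wetted perimeter P = b + 2y = 4.66 + 2×4.2 = 13.06 m.
Hydraulic radius R = A/P = 19.57/13.06 = 1.499 m.
From Manning's equation, S = [nQ / (1 A R^(2/3))]² = [0.015 × 68.3 / (1 × 19.57 × 1.499^(2/3))]² = 0.0016.

S = 0.0016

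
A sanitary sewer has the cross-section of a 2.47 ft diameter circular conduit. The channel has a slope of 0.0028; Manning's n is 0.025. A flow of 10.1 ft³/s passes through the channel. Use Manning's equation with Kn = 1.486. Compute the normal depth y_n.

Manning's equation rearranged: A R^(2/3) = nQ / (1.486·√S) = 0.025 × 10.1 / (1.486 × √0.0028) = 3.211.
Trying y = 1.5 ft: A R^(2/3) = 2.378 — short.
Trying y = 1.87 ft: A R^(2/3) = 3.203 — ≈ 3.211.

y_n = 1.87 ft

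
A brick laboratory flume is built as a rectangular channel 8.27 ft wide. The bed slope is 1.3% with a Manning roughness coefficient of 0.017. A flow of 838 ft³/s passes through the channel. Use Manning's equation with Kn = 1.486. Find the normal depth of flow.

Manning's equation rearranged: A R^(2/3) = nQ / (1.486·√S) = 0.017 × 838 / (1.486 × √0.013) = 84.08.
Trying y = 6.72 ft: A R^(2/3) = 104 — over.
Trying y = 4.9 ft: A R^(2/3) = 69.43 — short.
Trying y = 5.68 ft: A R^(2/3) = 84.04 — ≈ 84.08.

y_n = 5.68 ft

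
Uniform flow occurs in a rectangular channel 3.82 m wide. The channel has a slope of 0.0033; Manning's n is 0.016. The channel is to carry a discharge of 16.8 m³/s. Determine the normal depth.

y_n = 1.41 m

Manning's equation rearranged: A R^(2/3) = nQ / (1·√S) = 0.016 × 16.8 / (√0.0033) = 4.679.
Try y = 1.14 m: A R^(2/3) = 3.479 — short.
Try y = 1.62 m: A R^(2/3) = 5.668 — over.
Try y = 1.41 m: A R^(2/3) = 4.685 — ≈ 4.679.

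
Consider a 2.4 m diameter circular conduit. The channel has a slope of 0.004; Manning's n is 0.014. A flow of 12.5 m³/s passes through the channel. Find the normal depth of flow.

Manning's equation rearranged: A R^(2/3) = nQ / (1·√S) = 0.014 × 12.5 / (√0.004) = 2.767.
Try y = 2.09 m: A R^(2/3) = 3.372 — too large.
Try y = 1.19 m: A R^(2/3) = 1.586 — too small.
Try y = 1.72 m: A R^(2/3) = 2.777 — close enough.

y_n = 1.72 m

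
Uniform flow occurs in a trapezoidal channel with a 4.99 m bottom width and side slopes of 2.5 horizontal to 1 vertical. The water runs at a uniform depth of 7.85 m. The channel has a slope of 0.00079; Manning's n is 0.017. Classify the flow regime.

With bottom width b = 4.99 m and side slope z = 2.5: A = (b + zy)y = (4.99 + 2.5×7.85)×7.85 = 193.2 m²; P = b + 2y√(1+z²) = 4.99 + 2×7.85×2.693 = 47.26 m.
Hydraulic radius R = A/P = 193.2/47.26 = 4.088 m.
V = (1/n) R^(2/3) √S = (1/0.017) × 4.088^(2/3) × √0.00079 = 4.227 m/s. Hydraulic depth D_h = A/T = 193.2/44.24 = 4.368 m.
Froude number Fr = V/√(g·D_h) = 4.227/√(9.81×4.368) = 0.646, which is less than 1, so the flow is subcritical.

subcritical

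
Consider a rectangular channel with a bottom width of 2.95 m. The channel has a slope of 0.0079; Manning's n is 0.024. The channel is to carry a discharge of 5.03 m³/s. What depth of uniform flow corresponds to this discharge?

y_n = 0.739 m

Manning's equation rearranged: A R^(2/3) = nQ / (1·√S) = 0.024 × 5.03 / (√0.0079) = 1.358.
Trying y = 0.586 m: A R^(2/3) = 0.9686 — too small.
Trying y = 0.827 m: A R^(2/3) = 1.598 — too large.
Trying y = 0.739 m: A R^(2/3) = 1.359 — matches.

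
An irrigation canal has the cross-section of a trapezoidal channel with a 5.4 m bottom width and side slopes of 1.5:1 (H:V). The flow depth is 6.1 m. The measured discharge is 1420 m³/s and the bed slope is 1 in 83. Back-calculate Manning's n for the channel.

n = 0.015

With bottom width b = 5.4 m and side slope z = 1.5: A = (b + zy)y = (5.4 + 1.5×6.1)×6.1 = 88.75 m²; P = b + 2y√(1+z²) = 5.4 + 2×6.1×1.803 = 27.39 m.
Hydraulic radius R = A/P = 88.75/27.39 = 3.24 m.
Rearranging Manning's equation: n = (1/Q) A R^(2/3) S^(1/2) = (1/1420) × 88.75 × 3.24^(2/3) × √0.01205 = 0.015.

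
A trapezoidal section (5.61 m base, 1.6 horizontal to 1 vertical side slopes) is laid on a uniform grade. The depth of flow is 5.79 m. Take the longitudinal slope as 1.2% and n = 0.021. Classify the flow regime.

supercritical

With bottom width b = 5.61 m and side slope z = 1.6: A = (b + zy)y = (5.61 + 1.6×5.79)×5.79 = 86.12 m²; P = b + 2y√(1+z²) = 5.61 + 2×5.79×1.887 = 27.46 m.
Hydraulic radius R = A/P = 86.12/27.46 = 3.136 m.
V = (1/n) R^(2/3) √S = (1/0.021) × 3.136^(2/3) × √0.012 = 11.18 m/s. Hydraulic depth D_h = A/T = 86.12/24.14 = 3.568 m.
Froude number Fr = V/√(g·D_h) = 11.18/√(9.81×3.568) = 1.89, which is greater than 1, so the flow is supercritical.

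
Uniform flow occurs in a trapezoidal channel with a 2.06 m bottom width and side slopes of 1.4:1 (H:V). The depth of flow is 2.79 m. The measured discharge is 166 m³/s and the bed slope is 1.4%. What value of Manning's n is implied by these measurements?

n = 0.015

With bottom width b = 2.06 m and side slope z = 1.4: A = (b + zy)y = (2.06 + 1.4×2.79)×2.79 = 16.65 m²; P = b + 2y√(1+z²) = 2.06 + 2×2.79×1.72 = 11.66 m.
Hydraulic radius R = A/P = 16.65/11.66 = 1.428 m.
Rearranging Manning's equation: n = (1/Q) A R^(2/3) S^(1/2) = (1/166) × 16.65 × 1.428^(2/3) × √0.014 = 0.015.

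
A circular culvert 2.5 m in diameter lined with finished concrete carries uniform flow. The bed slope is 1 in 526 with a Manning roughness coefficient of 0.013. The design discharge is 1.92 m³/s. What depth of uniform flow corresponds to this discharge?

y_n = 0.675 m

Manning's equation rearranged: A R^(2/3) = nQ / (1·√S) = 0.013 × 1.92 / (√0.001901) = 0.5724.
At y = 0.477 m: A R^(2/3) = 0.2856 — short.
At y = 0.787 m: A R^(2/3) = 0.7711 — over.
At y = 0.675 m: A R^(2/3) = 0.5722 — close enough.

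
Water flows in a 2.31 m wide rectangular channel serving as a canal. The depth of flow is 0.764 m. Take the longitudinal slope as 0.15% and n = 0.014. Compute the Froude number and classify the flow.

subcritical

Flow area A = b·y = 2.31 × 0.764 = 1.765 m². Wetted perimeter P = b + 2y = 2.31 + 2×0.764 = 3.838 m.
Hydraulic radius R = A/P = 1.765/3.838 = 0.4598 m.
V = (1/n) R^(2/3) √S = (1/0.014) × 0.4598^(2/3) × √0.0015 = 1.648 m/s. Hydraulic depth D_h = A/T = 1.765/2.31 = 0.764 m.
Froude number Fr = V/√(g·D_h) = 1.648/√(9.81×0.764) = 0.602, which is less than 1, so the flow is subcritical.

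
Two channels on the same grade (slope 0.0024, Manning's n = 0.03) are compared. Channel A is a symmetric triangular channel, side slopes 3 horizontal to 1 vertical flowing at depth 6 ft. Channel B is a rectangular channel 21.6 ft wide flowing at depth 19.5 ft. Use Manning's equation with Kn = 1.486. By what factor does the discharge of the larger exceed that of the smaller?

Channel A: For a triangular section with side slope z = 3: A = zy² = 3×6² = 108 ft²; P = 2y√(1+z²) = 2×6×3.162 = 37.95 ft. Hydraulic radius R = A/P = 108/37.95 = 2.846 ft. Q_A = (1.486/0.03)·108·2.846^(2/3)·√0.0024 = 526.3 ft³/s.
Channel B: Flow area A = b·y = 21.6 × 19.5 = 421.2 ft². Wetted perimeter P = b + 2y = 21.6 + 2×19.5 = 60.6 ft. Hydraulic radius R = A/P = 421.2/60.6 = 6.95 ft. Q_B = (1.486/0.03)·421.2·6.95^(2/3)·√0.0024 = 3723 ft³/s.
The larger discharge is 3723 ft³/s and the smaller is 526.3 ft³/s; the ratio is 7.07.

7.07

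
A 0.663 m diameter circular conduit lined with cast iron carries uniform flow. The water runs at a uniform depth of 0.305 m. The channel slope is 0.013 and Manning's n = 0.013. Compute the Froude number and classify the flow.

supercritical

For a circular section of diameter D = 0.663 m at depth y = 0.305 m, the central angle is θ = 2 arccos(1 − 2y/D) = 2.982 rad. Then A = (D²/8)(θ − sin θ) = 0.1551 m² and P = Dθ/2 = 0.9884 m.
Hydraulic radius R = A/P = 0.1551/0.9884 = 0.1569 m.
V = (1/n) R^(2/3) √S = (1/0.013) × 0.1569^(2/3) × √0.013 = 2.551 m/s. Hydraulic depth D_h = A/T = 0.1551/0.6609 = 0.2346 m.
Froude number Fr = V/√(g·D_h) = 2.551/√(9.81×0.2346) = 1.68, which is greater than 1, so the flow is supercritical.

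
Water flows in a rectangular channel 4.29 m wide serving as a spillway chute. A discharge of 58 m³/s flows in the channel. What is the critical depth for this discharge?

For a rectangular channel, critical depth y_c = (q²/g)^(1/3) where q = Q/b = 58/4.29 = 13.52 m²/s.
So y_c = (13.52²/9.81)^(1/3) = 2.65 m.

y_c = 2.65 m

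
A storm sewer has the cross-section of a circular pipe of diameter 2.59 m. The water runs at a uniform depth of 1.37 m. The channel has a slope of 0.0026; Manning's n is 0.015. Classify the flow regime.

subcritical

For a circular section of diameter D = 2.59 m at depth y = 1.37 m, the central angle is θ = 2 arccos(1 − 2y/D) = 3.257 rad. Then A = (D²/8)(θ − sin θ) = 2.828 m² and P = Dθ/2 = 4.218 m.
Hydraulic radius R = A/P = 2.828/4.218 = 0.6705 m.
V = (1/n) R^(2/3) √S = (1/0.015) × 0.6705^(2/3) × √0.0026 = 2.604 m/s. Hydraulic depth D_h = A/T = 2.828/2.586 = 1.094 m.
Froude number Fr = V/√(g·D_h) = 2.604/√(9.81×1.094) = 0.795, which is less than 1, so the flow is subcritical.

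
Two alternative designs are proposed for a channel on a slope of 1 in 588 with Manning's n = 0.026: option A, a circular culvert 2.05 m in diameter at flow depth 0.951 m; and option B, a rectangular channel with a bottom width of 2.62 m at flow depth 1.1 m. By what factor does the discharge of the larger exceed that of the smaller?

2.2

Channel A: For a circular section of diameter D = 2.05 m at depth y = 0.951 m, the central angle is θ = 2 arccos(1 − 2y/D) = 2.997 rad. Then A = (D²/8)(θ − sin θ) = 1.499 m² and P = Dθ/2 = 3.072 m. Hydraulic radius R = A/P = 1.499/3.072 = 0.4879 m. Q_A = (1/0.026)·1.499·0.4879^(2/3)·√0.001701 = 1.473 m³/s.
Channel B: Flow area A = b·y = 2.62 × 1.1 = 2.882 m². Wetted perimeter P = b + 2y = 2.62 + 2×1.1 = 4.82 m. Hydraulic radius R = A/P = 2.882/4.82 = 0.5979 m. Q_B = (1/0.026)·2.882·0.5979^(2/3)·√0.001701 = 3.244 m³/s.
The larger discharge is 3.244 m³/s and the smaller is 1.473 m³/s; the ratio is 2.2.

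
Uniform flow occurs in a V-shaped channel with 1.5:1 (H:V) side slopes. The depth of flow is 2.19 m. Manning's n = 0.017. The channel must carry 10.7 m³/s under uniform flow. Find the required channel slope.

S = 0.000724

For a triangular section with side slope z = 1.5: A = zy² = 1.5×2.19² = 7.194 m²; P = 2y√(1+z²) = 2×2.19×1.803 = 7.896 m.
Hydraulic radius R = A/P = 7.194/7.896 = 0.9111 m.
From Manning's equation, S = [nQ / (1 A R^(2/3))]² = [0.017 × 10.7 / (1 × 7.194 × 0.9111^(2/3))]² = 0.000724.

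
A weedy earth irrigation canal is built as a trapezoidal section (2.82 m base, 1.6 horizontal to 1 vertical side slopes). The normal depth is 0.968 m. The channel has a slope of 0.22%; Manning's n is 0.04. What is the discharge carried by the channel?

With bottom width b = 2.82 m and side slope z = 1.6: A = (b + zy)y = (2.82 + 1.6×0.968)×0.968 = 4.229 m²; P = b + 2y√(1+z²) = 2.82 + 2×0.968×1.887 = 6.473 m.
Hydraulic radius R = A/P = 4.229/6.473 = 0.6533 m.
Manning's equation: Q = (1/n) A R^(2/3) S^(1/2) = (1/0.04) × 4.229 × 0.6533^(2/3) × 0.0022^(1/2) = 3.73 m³/s.

Q = 3.73 m³/s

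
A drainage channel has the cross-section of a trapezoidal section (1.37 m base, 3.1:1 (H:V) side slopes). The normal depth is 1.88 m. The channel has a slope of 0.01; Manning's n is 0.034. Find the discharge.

With bottom width b = 1.37 m and side slope z = 3.1: A = (b + zy)y = (1.37 + 3.1×1.88)×1.88 = 13.53 m²; P = b + 2y√(1+z²) = 1.37 + 2×1.88×3.257 = 13.62 m.
Hydraulic radius R = A/P = 13.53/13.62 = 0.9937 m.
Manning's equation: Q = (1/n) A R^(2/3) S^(1/2) = (1/0.034) × 13.53 × 0.9937^(2/3) × 0.01^(1/2) = 39.6 m³/s.

Q = 39.6 m³/s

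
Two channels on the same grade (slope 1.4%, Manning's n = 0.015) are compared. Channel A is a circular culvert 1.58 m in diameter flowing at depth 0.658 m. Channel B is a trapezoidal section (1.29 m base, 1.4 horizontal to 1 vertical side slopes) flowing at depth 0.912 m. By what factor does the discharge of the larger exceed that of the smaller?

4

Channel A: For a circular section of diameter D = 1.58 m at depth y = 0.658 m, the central angle is θ = 2 arccos(1 − 2y/D) = 2.806 rad. Then A = (D²/8)(θ − sin θ) = 0.7727 m² and P = Dθ/2 = 2.217 m. Hydraulic radius R = A/P = 0.7727/2.217 = 0.3486 m. Q_A = (1/0.015)·0.7727·0.3486^(2/3)·√0.014 = 3.019 m³/s.
Channel B: With bottom width b = 1.29 m and side slope z = 1.4: A = (b + zy)y = (1.29 + 1.4×0.912)×0.912 = 2.341 m²; P = b + 2y√(1+z²) = 1.29 + 2×0.912×1.72 = 4.428 m. Hydraulic radius R = A/P = 2.341/4.428 = 0.5286 m. Q_B = (1/0.015)·2.341·0.5286^(2/3)·√0.014 = 12.07 m³/s.
The larger discharge is 12.07 m³/s and the smaller is 3.019 m³/s; the ratio is 4.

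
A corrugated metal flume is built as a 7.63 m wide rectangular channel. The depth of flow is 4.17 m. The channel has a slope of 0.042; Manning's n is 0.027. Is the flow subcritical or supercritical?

Flow area A = b·y = 7.63 × 4.17 = 31.82 m². Wetted perimeter P = b + 2y = 7.63 + 2×4.17 = 15.97 m.
Hydraulic radius R = A/P = 31.82/15.97 = 1.992 m.
V = (1/n) R^(2/3) √S = (1/0.027) × 1.992^(2/3) × √0.042 = 12.02 m/s. Hydraulic depth D_h = A/T = 31.82/7.63 = 4.17 m.
Froude number Fr = V/√(g·D_h) = 12.02/√(9.81×4.17) = 1.88, which is greater than 1, so the flow is supercritical.

supercritical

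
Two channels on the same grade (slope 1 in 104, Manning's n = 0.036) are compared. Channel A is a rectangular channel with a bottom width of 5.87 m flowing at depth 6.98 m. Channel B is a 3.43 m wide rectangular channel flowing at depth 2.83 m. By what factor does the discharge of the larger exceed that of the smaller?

Channel A: Flow area A = b·y = 5.87 × 6.98 = 40.97 m². Wetted perimeter P = b + 2y = 5.87 + 2×6.98 = 19.83 m. Hydraulic radius R = A/P = 40.97/19.83 = 2.066 m. Q_A = (1/0.036)·40.97·2.066^(2/3)·√0.009615 = 181 m³/s.
Channel B: Flow area A = b·y = 3.43 × 2.83 = 9.707 m². Wetted perimeter P = b + 2y = 3.43 + 2×2.83 = 9.09 m. Hydraulic radius R = A/P = 9.707/9.09 = 1.068 m. Q_B = (1/0.036)·9.707·1.068^(2/3)·√0.009615 = 27.62 m³/s.
The larger discharge is 181 m³/s and the smaller is 27.62 m³/s; the ratio is 6.55.

6.55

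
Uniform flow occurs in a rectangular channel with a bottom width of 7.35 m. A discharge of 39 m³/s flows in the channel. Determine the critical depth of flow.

y_c = 1.42 m

For a rectangular channel, critical depth y_c = (q²/g)^(1/3) where q = Q/b = 39/7.35 = 5.306 m²/s.
So y_c = (5.306²/9.81)^(1/3) = 1.42 m.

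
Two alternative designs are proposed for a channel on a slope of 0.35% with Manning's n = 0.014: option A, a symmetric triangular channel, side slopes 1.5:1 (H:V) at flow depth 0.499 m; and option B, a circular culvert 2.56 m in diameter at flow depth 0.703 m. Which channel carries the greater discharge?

channel B

Channel A: For a triangular section with side slope z = 1.5: A = zy² = 1.5×0.499² = 0.3735 m²; P = 2y√(1+z²) = 2×0.499×1.803 = 1.799 m. Hydraulic radius R = A/P = 0.3735/1.799 = 0.2076 m. Q_A = (1/0.014)·0.3735·0.2076^(2/3)·√0.0035 = 0.5534 m³/s.
Channel B: For a circular section of diameter D = 2.56 m at depth y = 0.703 m, the central angle is θ = 2 arccos(1 − 2y/D) = 2.206 rad. Then A = (D²/8)(θ − sin θ) = 1.148 m² and P = Dθ/2 = 2.824 m. Hydraulic radius R = A/P = 1.148/2.824 = 0.4066 m. Q_B = (1/0.014)·1.148·0.4066^(2/3)·√0.0035 = 2.663 m³/s.
Q_A = 0.5534 m³/s vs Q_B = 2.663 m³/s, so channel B carries more.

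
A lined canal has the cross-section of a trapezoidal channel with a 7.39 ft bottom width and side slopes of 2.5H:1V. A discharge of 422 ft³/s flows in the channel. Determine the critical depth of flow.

y_c = 3.27 ft

At critical depth, Q² T / (g A³) = 1, i.e. A³/T = Q²/g = 422²/32.2 = 5531.
Trying y = 3.91 ft: A³/T = 11220 — high.
Trying y = 2.56 ft: A³/T = 2179 — low.
Trying y = 3.27 ft: A³/T = 5554 — matches.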